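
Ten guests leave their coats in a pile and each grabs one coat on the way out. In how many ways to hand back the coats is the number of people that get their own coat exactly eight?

Pick the 8 fixed positions: C(10,8) = 45 ways.
The other 2 form a derangement: !2 = 1.
Total: 45 × 1 = 45.

45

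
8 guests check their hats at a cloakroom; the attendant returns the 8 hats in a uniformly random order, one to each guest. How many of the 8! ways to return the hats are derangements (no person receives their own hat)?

14833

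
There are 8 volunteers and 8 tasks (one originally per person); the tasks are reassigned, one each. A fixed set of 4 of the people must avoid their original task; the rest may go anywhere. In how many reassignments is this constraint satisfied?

24024

Inclusion-exclusion on the 4 forbidden self-matches:
Σ_{j=0}^{4} (-1)^j C(4,j)(8-j)!
= C(4,0)·8! - C(4,1)·7! + C(4,2)·6! - C(4,3)·5! + C(4,4)·4!
= 40320 - 20160 + 4320 - 480 + 24
= 24024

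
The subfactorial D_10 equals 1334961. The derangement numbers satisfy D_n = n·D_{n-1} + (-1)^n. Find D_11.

D_11 = 11·1334961 - 1 = 14684570.

14684570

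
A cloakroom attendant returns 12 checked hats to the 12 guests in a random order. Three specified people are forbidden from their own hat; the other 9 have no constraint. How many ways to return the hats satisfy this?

Let A_j be the event that the j-th constrained one is fixed. By inclusion-exclusion over the 3 events:
Σ_{j=0}^{3} (-1)^j C(3,j)(12-j)!
= C(3,0)·12! - C(3,1)·11! + C(3,2)·10! - C(3,3)·9!
= 479001600 - 119750400 + 10886400 - 362880
= 369774720

369774720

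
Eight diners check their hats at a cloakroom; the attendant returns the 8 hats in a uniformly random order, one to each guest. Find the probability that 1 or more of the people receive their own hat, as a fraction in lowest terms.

Favorable outcomes: Σ_{i≥1} C(8,i)·!(8-i) = 8·1854 + 28·265 + 56·44 + 70·9 + 56·2 + 28·1 + 8·0 + 1·1 = 25487.
Total outcomes: 8! = 40320.
Probability = 25487/40320 = 3641/5760.

3641/5760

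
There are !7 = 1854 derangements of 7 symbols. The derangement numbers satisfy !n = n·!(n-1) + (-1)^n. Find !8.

14833

!8 = 8·1854 + 1 = 14833.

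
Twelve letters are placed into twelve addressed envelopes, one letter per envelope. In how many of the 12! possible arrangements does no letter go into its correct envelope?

176214841

The number of derangements of 12 is !12 = Σ_{k=0}^{12} (-1)^k·12!/k!
= 12! - 12!/1! + 12!/2! - 12!/3! + 12!/4! - 12!/5! + 12!/6! - 12!/7! + 12!/8! - 12!/9! + 12!/10! - 12!/11! + 12!/12!
= 479001600 - 479001600 + 239500800 - 79833600 + 19958400 - 3991680 + 665280 - 95040 + 11880 - 1320 + 132 - 12 + 1
= 176214841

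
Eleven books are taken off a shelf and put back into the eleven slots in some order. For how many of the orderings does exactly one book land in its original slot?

14684571

Choose which one of the 11 is fixed: C(11,1) = 11.
The other 10 form a derangement: !10 = 1334961.
Total: 11 × 1334961 = 14684571.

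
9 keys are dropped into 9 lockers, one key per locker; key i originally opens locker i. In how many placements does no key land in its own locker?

!9 = 9! · Σ_{k=0}^{9} (-1)^k/k!
= 9! - 9!/1! + 9!/2! - 9!/3! + 9!/4! - 9!/5! + 9!/6! - 9!/7! + 9!/8! - 9!/9!
= 362880 - 362880 + 181440 - 60480 + 15120 - 3024 + 504 - 72 + 9 - 1
= 133496

133496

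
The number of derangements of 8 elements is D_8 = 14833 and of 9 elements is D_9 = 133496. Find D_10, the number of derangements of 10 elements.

1334961

D_10 = (10-1)·(D_9 + D_8) = 9·(133496 + 14833) = 9·148329 = 1334961.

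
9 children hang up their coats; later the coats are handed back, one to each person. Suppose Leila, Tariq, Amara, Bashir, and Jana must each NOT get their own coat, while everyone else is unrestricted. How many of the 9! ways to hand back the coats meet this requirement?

Let A_j be the event that the j-th constrained one is fixed. By inclusion-exclusion over the 5 events:
Σ_{j=0}^{5} (-1)^j C(5,j)(9-j)!
= C(5,0)·9! - C(5,1)·8! + C(5,2)·7! - C(5,3)·6! + C(5,4)·5! - C(5,5)·4!
= 362880 - 201600 + 50400 - 7200 + 600 - 24
= 205056

205056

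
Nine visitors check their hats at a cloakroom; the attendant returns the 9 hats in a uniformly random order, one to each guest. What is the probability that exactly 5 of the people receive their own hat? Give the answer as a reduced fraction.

1/320

Favorable outcomes: C(9,5)·!4 = 126·9 = 1134.
Total outcomes: 9! = 362880.
Probability = 1134/362880 = 1/320.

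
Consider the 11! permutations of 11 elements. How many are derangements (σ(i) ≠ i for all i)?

14684570

By inclusion-exclusion, !11 = Σ (-1)^k · 11!/k! for k=0..11
= 11! - 11!/1! + 11!/2! - 11!/3! + 11!/4! - 11!/5! + 11!/6! - 11!/7! + 11!/8! - 11!/9! + 11!/10! - 11!/11!
= 39916800 - 39916800 + 19958400 - 6652800 + 1663200 - 332640 + 55440 - 7920 + 990 - 110 + 11 - 1
= 14684570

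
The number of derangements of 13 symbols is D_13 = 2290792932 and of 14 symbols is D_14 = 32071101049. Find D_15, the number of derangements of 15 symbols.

D_15 = (15-1)·(D_14 + D_13) = 14·(32071101049 + 2290792932) = 14·34361893981 = 481066515734.

481066515734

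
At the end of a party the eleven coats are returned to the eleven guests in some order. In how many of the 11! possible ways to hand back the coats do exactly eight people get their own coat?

Pick the 8 fixed positions: C(11,8) = 165 ways.
The other 3 form a derangement: !3 = 2.
Total: 165 × 2 = 330.

330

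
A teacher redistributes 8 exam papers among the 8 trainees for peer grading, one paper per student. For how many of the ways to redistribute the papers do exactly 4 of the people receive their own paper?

630

Choose which 4 of the 8 are fixed: C(8,4) = 70.
The remaining 4 must be deranged: !4 = 9.
Total: 70 × 9 = 630.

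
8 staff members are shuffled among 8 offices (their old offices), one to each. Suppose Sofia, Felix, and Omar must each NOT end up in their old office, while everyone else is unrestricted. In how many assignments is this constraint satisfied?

27240

Inclusion-exclusion on the 3 forbidden self-matches:
Σ_{j=0}^{3} (-1)^j C(3,j)(8-j)!
= C(3,0)·8! - C(3,1)·7! + C(3,2)·6! - C(3,3)·5!
= 40320 - 15120 + 2160 - 120
= 27240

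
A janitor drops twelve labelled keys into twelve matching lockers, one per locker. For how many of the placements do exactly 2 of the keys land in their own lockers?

Choose which 2 of the 12 are fixed: C(12,2) = 66.
The remaining 10 must be deranged: !10 = 1334961.
Total: 66 × 1334961 = 88107426.

88107426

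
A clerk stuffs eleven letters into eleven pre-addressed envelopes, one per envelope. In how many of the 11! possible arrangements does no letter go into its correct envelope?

Recurrence: !11 = 10·(!10 + !9).
!11 = 10·(1334961 + 133496) = 10·1468457 = 14684570

14684570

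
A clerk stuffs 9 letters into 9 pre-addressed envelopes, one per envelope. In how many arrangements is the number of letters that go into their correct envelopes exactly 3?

Pick the 3 fixed positions: C(9,3) = 84 ways.
The other 6 form a derangement: !6 = 265.
Total: 84 × 265 = 22260.

22260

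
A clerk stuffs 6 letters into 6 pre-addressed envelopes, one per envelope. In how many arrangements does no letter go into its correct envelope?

!6 is the nearest integer to 6!/e.
6! = 720, and 720/e ≈ 264.87, so !6 = 265.

265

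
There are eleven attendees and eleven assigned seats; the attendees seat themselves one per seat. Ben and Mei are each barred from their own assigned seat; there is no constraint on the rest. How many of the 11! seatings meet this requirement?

Let A_j be the event that the j-th constrained one is fixed. By inclusion-exclusion over the 2 events:
Σ_{j=0}^{2} (-1)^j C(2,j)(11-j)!
= C(2,0)·11! - C(2,1)·10! + C(2,2)·9!
= 39916800 - 7257600 + 362880
= 33022080

33022080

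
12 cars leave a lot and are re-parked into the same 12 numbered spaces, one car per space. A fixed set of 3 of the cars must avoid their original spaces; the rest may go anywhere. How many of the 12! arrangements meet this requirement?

369774720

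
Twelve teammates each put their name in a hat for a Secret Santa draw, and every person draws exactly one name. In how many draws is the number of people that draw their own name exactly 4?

Pick the 4 fixed positions: C(12,4) = 495 ways.
The remaining 8 must be deranged: !8 = 14833.
Total: 495 × 14833 = 7342335.

7342335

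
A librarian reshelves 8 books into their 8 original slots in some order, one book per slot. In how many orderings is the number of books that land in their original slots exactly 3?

2464

Pick the 3 fixed positions: C(8,3) = 56 ways.
The remaining 5 must be deranged: !5 = 44.
Total: 56 × 44 = 2464.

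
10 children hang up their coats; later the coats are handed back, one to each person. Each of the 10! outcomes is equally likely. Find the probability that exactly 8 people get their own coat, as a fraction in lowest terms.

Favorable outcomes: C(10,8)·!2 = 45·1 = 45.
Total outcomes: 10! = 3628800.
Probability = 45/3628800 = 1/80640.

1/80640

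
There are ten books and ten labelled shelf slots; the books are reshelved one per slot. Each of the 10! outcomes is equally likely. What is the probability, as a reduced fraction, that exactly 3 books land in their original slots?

103/1680

Favorable outcomes: C(10,3)·!7 = 120·1854 = 222480.
Total outcomes: 10! = 3628800.
Probability = 222480/3628800 = 103/1680.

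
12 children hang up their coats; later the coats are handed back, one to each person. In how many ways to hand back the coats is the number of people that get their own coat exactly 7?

Choose which 7 of the 12 are fixed: C(12,7) = 792.
The remaining 5 must be deranged: !5 = 44.
Total: 792 × 44 = 34848.

34848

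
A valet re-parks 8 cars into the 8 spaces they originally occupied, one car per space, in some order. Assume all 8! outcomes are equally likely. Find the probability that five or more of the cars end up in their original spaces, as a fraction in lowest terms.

47/13440

Favorable outcomes: Σ_{i≥5} C(8,i)·!(8-i) = 56·2 + 28·1 + 8·0 + 1·1 = 141.
Total outcomes: 8! = 40320.
Probability = 141/40320 = 47/13440.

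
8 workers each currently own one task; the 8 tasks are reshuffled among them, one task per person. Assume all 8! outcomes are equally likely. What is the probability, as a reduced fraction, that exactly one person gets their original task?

Favorable outcomes: C(8,1)·!7 = 8·1854 = 14832.
Total outcomes: 8! = 40320.
Probability = 14832/40320 = 103/280.

103/280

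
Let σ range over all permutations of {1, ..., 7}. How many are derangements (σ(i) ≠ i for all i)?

!7 is the nearest integer to 7!/e.
7! = 5040, and 5040/e ≈ 1854.11, so !7 = 1854.

1854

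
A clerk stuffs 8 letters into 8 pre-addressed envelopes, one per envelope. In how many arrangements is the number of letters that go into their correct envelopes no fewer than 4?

Sum C(8,i)·!(8-i) for i = 4..8:
  i=4: C(8,4)·!4 = 70·9 = 630
  i=5: C(8,5)·!3 = 56·2 = 112
  i=6: C(8,6)·!2 = 28·1 = 28
  i=7: C(8,7)·!1 = 8·0 = 0
  i=8: C(8,8)·!0 = 1·1 = 1
Total = 771.

771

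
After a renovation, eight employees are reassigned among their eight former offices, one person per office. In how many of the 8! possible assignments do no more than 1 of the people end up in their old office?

29665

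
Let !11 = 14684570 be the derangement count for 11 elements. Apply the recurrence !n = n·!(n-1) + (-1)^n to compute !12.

176214841

!12 = 12·14684570 + 1 = 176214841.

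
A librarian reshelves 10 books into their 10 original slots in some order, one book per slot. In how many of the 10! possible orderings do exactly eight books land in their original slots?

45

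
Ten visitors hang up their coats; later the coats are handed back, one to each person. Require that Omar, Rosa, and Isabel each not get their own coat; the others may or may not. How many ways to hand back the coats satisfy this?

Let A_j be the event that the j-th constrained one is fixed. By inclusion-exclusion over the 3 events:
Σ_{j=0}^{3} (-1)^j C(3,j)(10-j)!
= C(3,0)·10! - C(3,1)·9! + C(3,2)·8! - C(3,3)·7!
= 3628800 - 1088640 + 120960 - 5040
= 2656080

2656080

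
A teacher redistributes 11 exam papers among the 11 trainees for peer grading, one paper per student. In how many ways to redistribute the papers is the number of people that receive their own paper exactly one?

14684571

Pick the single fixed position: C(11,1) = 11 ways.
The other 10 form a derangement: !10 = 1334961.
Total: 11 × 1334961 = 14684571.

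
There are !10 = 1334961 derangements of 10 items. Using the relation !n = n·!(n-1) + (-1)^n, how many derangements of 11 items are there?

!11 = 11·1334961 - 1 = 14684570.

14684570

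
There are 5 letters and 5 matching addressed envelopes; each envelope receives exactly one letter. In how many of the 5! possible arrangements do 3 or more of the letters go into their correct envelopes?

11

# with exactly i fixed is C(5,i)·!(5-i); sum over i=3..5:
  i=3: C(5,3)·!2 = 10·1 = 10
  i=4: C(5,4)·!1 = 5·0 = 0
  i=5: C(5,5)·!0 = 1·1 = 1
Total = 11.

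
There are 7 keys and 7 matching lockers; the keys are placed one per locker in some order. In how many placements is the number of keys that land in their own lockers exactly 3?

Pick the 3 fixed positions: C(7,3) = 35 ways.
The other 4 form a derangement: !4 = 9.
Total: 35 × 9 = 315.

315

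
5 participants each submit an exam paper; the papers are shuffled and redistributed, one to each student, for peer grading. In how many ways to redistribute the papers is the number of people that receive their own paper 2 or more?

# with exactly i fixed is C(5,i)·!(5-i); sum over i=2..5:
  i=2: C(5,2)·!3 = 10·2 = 20
  i=3: C(5,3)·!2 = 10·1 = 10
  i=4: C(5,4)·!1 = 5·0 = 0
  i=5: C(5,5)·!0 = 1·1 = 1
Total = 31.

31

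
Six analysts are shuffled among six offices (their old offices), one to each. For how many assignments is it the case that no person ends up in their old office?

265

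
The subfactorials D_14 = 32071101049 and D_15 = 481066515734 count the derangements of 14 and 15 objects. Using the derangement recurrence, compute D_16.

7697064251745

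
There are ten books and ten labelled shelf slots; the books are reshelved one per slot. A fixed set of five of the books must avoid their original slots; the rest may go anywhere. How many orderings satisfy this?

Inclusion-exclusion on the 5 forbidden self-matches:
Σ_{j=0}^{5} (-1)^j C(5,j)(10-j)!
= C(5,0)·10! - C(5,1)·9! + C(5,2)·8! - C(5,3)·7! + C(5,4)·6! - C(5,5)·5!
= 3628800 - 1814400 + 403200 - 50400 + 3600 - 120
= 2170680

2170680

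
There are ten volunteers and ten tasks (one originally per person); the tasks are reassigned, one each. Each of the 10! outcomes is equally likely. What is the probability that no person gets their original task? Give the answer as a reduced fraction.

Favorable outcomes: !10 = 1334961.
Total outcomes: 10! = 3628800.
Probability = 1334961/3628800 = 16481/44800.

16481/44800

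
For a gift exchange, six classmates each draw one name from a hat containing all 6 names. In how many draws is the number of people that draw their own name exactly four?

15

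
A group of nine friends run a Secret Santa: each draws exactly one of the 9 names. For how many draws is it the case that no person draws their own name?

133496

The subfactorial !9 = [9!/e] (nearest integer).
9! = 362880, and 362880/e ≈ 133496.09, so !9 = 133496.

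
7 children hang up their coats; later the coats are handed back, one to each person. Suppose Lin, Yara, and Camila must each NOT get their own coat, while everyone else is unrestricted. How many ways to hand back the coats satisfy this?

Let A_j be the event that the j-th constrained one is fixed. By inclusion-exclusion over the 3 events:
Σ_{j=0}^{3} (-1)^j C(3,j)(7-j)!
= C(3,0)·7! - C(3,1)·6! + C(3,2)·5! - C(3,3)·4!
= 5040 - 2160 + 360 - 24
= 3216

3216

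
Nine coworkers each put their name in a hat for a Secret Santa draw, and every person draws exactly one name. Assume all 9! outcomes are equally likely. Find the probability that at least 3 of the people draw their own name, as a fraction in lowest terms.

Favorable outcomes: Σ_{i≥3} C(9,i)·!(9-i) = 84·265 + 126·44 + 126·9 + 84·2 + 36·1 + 9·0 + 1·1 = 29143.
Total outcomes: 9! = 362880.
Probability = 29143/362880 = 29143/362880.

29143/362880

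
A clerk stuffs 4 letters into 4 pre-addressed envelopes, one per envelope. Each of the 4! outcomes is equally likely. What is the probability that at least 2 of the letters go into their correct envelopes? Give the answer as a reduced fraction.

7/24

Favorable outcomes: Σ_{i≥2} C(4,i)·!(4-i) = 6·1 + 4·0 + 1·1 = 7.
Total outcomes: 4! = 24.
Probability = 7/24 = 7/24.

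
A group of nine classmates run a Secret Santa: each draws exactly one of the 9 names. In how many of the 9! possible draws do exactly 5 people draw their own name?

1134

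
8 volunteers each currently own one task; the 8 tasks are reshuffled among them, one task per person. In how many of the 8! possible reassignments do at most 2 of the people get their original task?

37085

Sum C(8,i)·!(8-i) for i = 0..2:
  i=0: C(8,0)·!8 = 1·14833 = 14833
  i=1: C(8,1)·!7 = 8·1854 = 14832
  i=2: C(8,2)·!6 = 28·265 = 7420
Total = 37085.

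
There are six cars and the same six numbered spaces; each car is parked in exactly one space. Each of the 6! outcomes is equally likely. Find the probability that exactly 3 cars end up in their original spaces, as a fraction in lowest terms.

1/18

Favorable outcomes: C(6,3)·!3 = 20·2 = 40.
Total outcomes: 6! = 720.
Probability = 40/720 = 1/18.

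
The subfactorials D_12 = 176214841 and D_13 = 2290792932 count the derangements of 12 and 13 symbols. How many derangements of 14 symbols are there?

32071101049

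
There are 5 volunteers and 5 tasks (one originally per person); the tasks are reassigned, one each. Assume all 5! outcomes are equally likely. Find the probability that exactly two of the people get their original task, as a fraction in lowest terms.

1/6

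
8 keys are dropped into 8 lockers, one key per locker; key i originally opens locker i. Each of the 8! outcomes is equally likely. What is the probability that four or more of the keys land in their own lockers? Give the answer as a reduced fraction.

Favorable outcomes: Σ_{i≥4} C(8,i)·!(8-i) = 70·9 + 56·2 + 28·1 + 8·0 + 1·1 = 771.
Total outcomes: 8! = 40320.
Probability = 771/40320 = 257/13440.

257/13440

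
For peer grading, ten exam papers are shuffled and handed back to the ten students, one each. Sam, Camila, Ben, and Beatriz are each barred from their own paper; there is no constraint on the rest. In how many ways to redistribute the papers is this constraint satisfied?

Inclusion-exclusion on the 4 forbidden self-matches:
Σ_{j=0}^{4} (-1)^j C(4,j)(10-j)!
= C(4,0)·10! - C(4,1)·9! + C(4,2)·8! - C(4,3)·7! + C(4,4)·6!
= 3628800 - 1451520 + 241920 - 20160 + 720
= 2399760

2399760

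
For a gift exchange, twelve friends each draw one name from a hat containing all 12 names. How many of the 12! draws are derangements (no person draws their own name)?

Recurrence: !12 = 11·(!11 + !10).
!12 = 11·(14684570 + 1334961) = 11·16019531 = 176214841

176214841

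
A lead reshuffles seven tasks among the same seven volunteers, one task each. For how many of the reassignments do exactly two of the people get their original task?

924

Choose which 2 of the 7 are fixed: C(7,2) = 21.
The remaining 5 must be deranged: !5 = 44.
Total: 21 × 44 = 924.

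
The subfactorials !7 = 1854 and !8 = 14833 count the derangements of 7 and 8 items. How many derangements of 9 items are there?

133496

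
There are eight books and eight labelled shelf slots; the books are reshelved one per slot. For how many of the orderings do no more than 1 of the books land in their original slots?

29665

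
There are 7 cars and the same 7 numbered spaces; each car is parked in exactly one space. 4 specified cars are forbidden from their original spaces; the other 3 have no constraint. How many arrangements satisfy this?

Let A_j be the event that the j-th constrained one is fixed. By inclusion-exclusion over the 4 events:
Σ_{j=0}^{4} (-1)^j C(4,j)(7-j)!
= C(4,0)·7! - C(4,1)·6! + C(4,2)·5! - C(4,3)·4! + C(4,4)·3!
= 5040 - 2880 + 720 - 96 + 6
= 2790

2790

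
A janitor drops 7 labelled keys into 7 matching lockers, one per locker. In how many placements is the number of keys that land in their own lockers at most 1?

# with exactly i fixed is C(7,i)·!(7-i); sum over i=0..1:
  i=0: C(7,0)·!7 = 1·1854 = 1854
  i=1: C(7,1)·!6 = 7·265 = 1855
Total = 3709.

3709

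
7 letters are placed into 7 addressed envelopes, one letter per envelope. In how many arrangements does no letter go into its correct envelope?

1854

The subfactorial !7 = [7!/e] (nearest integer).
7! = 5040, and 5040/e ≈ 1854.11, so !7 = 1854.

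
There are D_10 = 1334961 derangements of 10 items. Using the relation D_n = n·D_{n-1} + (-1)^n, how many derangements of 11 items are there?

14684570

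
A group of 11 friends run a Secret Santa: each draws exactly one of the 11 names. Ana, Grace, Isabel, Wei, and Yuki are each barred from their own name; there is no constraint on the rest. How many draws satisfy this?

Let A_j be the event that the j-th constrained one is fixed. By inclusion-exclusion over the 5 events:
Σ_{j=0}^{5} (-1)^j C(5,j)(11-j)!
= C(5,0)·11! - C(5,1)·10! + C(5,2)·9! - C(5,3)·8! + C(5,4)·7! - C(5,5)·6!
= 39916800 - 18144000 + 3628800 - 403200 + 25200 - 720
= 25022880

25022880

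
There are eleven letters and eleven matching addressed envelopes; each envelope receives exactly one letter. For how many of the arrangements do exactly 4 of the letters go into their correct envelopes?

611820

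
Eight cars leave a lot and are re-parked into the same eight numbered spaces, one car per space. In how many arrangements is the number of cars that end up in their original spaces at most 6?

40319

# with exactly i fixed is C(8,i)·!(8-i); sum over i=0..6:
  i=0: C(8,0)·!8 = 1·14833 = 14833
  i=1: C(8,1)·!7 = 8·1854 = 14832
  i=2: C(8,2)·!6 = 28·265 = 7420
  i=3: C(8,3)·!5 = 56·44 = 2464
  i=4: C(8,4)·!4 = 70·9 = 630
  i=5: C(8,5)·!3 = 56·2 = 112
  i=6: C(8,6)·!2 = 28·1 = 28
Total = 40319.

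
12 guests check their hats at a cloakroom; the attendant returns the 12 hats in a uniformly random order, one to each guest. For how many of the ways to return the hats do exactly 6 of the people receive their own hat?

Pick the 6 fixed positions: C(12,6) = 924 ways.
The other 6 form a derangement: !6 = 265.
Total: 924 × 265 = 244860.

244860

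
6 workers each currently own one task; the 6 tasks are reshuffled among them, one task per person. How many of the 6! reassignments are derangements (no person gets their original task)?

265

The number of derangements of 6 is !6 = Σ_{k=0}^{6} (-1)^k·6!/k!
= 6! - 6!/1! + 6!/2! - 6!/3! + 6!/4! - 6!/5! + 6!/6!
= 720 - 720 + 360 - 120 + 30 - 6 + 1
= 265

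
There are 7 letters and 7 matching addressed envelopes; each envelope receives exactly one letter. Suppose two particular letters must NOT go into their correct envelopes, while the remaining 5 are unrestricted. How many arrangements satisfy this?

3720

Inclusion-exclusion on the 2 forbidden self-matches:
Σ_{j=0}^{2} (-1)^j C(2,j)(7-j)!
= C(2,0)·7! - C(2,1)·6! + C(2,2)·5!
= 5040 - 1440 + 120
= 3720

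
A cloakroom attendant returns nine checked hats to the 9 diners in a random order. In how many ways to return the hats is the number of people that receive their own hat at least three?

# with exactly i fixed is C(9,i)·!(9-i); sum over i=3..9:
  i=3: C(9,3)·!6 = 84·265 = 22260
  i=4: C(9,4)·!5 = 126·44 = 5544
  i=5: C(9,5)·!4 = 126·9 = 1134
  i=6: C(9,6)·!3 = 84·2 = 168
  i=7: C(9,7)·!2 = 36·1 = 36
  i=8: C(9,8)·!1 = 9·0 = 0
  i=9: C(9,9)·!0 = 1·1 = 1
Total = 29143.

29143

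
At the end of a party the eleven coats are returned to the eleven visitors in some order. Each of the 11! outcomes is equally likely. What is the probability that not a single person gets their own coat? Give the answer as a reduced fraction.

1468457/3991680

Favorable outcomes: !11 = 14684570.
Total outcomes: 11! = 39916800.
Probability = 14684570/39916800 = 1468457/3991680.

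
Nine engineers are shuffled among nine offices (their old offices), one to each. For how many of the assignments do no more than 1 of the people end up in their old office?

266993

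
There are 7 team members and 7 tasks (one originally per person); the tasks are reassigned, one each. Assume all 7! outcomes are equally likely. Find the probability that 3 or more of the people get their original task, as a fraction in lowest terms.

Favorable outcomes: Σ_{i≥3} C(7,i)·!(7-i) = 35·9 + 35·2 + 21·1 + 7·0 + 1·1 = 407.
Total outcomes: 7! = 5040.
Probability = 407/5040 = 407/5040.

407/5040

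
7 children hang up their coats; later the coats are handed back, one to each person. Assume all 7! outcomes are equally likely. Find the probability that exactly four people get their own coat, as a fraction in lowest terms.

1/72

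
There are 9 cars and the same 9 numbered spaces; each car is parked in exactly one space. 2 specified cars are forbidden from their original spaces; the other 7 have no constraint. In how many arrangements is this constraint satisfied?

Let A_j be the event that the j-th constrained one is fixed. By inclusion-exclusion over the 2 events:
Σ_{j=0}^{2} (-1)^j C(2,j)(9-j)!
= C(2,0)·9! - C(2,1)·8! + C(2,2)·7!
= 362880 - 80640 + 5040
= 287280

287280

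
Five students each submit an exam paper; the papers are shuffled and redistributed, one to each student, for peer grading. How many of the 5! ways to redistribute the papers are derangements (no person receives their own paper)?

The number of derangements of 5 is !5 = Σ_{k=0}^{5} (-1)^k·5!/k!
= 5! - 5!/1! + 5!/2! - 5!/3! + 5!/4! - 5!/5!
= 120 - 120 + 60 - 20 + 5 - 1
= 44

44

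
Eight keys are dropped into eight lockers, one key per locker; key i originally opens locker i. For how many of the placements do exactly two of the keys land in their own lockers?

7420

Choose which 2 of the 8 are fixed: C(8,2) = 28.
The remaining 6 must be deranged: !6 = 265.
Total: 28 × 265 = 7420.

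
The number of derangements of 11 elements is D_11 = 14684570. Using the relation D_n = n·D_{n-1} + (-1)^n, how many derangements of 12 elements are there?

D_12 = 12·14684570 + 1 = 176214841.

176214841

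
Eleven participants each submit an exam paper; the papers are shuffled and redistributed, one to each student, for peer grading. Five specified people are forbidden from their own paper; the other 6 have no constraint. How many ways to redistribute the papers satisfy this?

Let A_j be the event that the j-th constrained one is fixed. By inclusion-exclusion over the 5 events:
Σ_{j=0}^{5} (-1)^j C(5,j)(11-j)!
= C(5,0)·11! - C(5,1)·10! + C(5,2)·9! - C(5,3)·8! + C(5,4)·7! - C(5,5)·6!
= 39916800 - 18144000 + 3628800 - 403200 + 25200 - 720
= 25022880

25022880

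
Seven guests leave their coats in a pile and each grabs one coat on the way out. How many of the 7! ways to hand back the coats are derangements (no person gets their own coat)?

By inclusion-exclusion, !7 = Σ (-1)^k · 7!/k! for k=0..7
= 7! - 7!/1! + 7!/2! - 7!/3! + 7!/4! - 7!/5! + 7!/6! - 7!/7!
= 5040 - 5040 + 2520 - 840 + 210 - 42 + 7 - 1
= 1854

1854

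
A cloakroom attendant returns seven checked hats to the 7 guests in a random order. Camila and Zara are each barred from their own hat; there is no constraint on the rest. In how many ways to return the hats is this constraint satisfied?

Let A_j be the event that the j-th constrained one is fixed. By inclusion-exclusion over the 2 events:
Σ_{j=0}^{2} (-1)^j C(2,j)(7-j)!
= C(2,0)·7! - C(2,1)·6! + C(2,2)·5!
= 5040 - 1440 + 120
= 3720

3720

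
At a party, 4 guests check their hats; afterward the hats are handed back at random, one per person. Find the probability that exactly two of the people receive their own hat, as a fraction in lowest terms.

1/4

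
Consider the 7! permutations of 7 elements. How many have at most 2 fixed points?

# with exactly i fixed is C(7,i)·!(7-i); sum over i=0..2:
  i=0: C(7,0)·!7 = 1·1854 = 1854
  i=1: C(7,1)·!6 = 7·265 = 1855
  i=2: C(7,2)·!5 = 21·44 = 924
Total = 4633.

4633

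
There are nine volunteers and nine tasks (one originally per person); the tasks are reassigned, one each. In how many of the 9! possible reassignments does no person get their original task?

!9 is the nearest integer to 9!/e.
9! = 362880, and 362880/e ≈ 133496.09, so !9 = 133496.

133496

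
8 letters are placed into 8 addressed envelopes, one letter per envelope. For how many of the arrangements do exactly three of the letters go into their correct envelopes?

Choose which 3 of the 8 are fixed: C(8,3) = 56.
The remaining 5 must be deranged: !5 = 44.
Total: 56 × 44 = 2464.

2464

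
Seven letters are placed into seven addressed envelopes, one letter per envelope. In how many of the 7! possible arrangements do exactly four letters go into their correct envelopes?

70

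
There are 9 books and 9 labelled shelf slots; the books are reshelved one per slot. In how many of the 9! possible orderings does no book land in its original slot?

Recurrence: !9 = 9·!8 + (-1)^9.
!9 = 9·14833 - 1 = 133496

133496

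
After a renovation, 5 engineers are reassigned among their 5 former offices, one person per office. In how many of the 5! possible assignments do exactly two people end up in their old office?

20

Pick the 2 fixed positions: C(5,2) = 10 ways.
The remaining 3 must be deranged: !3 = 2.
Total: 10 × 2 = 20.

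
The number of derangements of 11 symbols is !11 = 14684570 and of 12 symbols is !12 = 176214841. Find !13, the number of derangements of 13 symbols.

2290792932

!13 = (13-1)·(!12 + !11) = 12·(176214841 + 14684570) = 12·190899411 = 2290792932.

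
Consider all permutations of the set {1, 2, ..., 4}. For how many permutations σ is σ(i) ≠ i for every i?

9

By inclusion-exclusion, !4 = Σ (-1)^k · 4!/k! for k=0..4
= 4! - 4!/1! + 4!/2! - 4!/3! + 4!/4!
= 24 - 24 + 12 - 4 + 1
= 9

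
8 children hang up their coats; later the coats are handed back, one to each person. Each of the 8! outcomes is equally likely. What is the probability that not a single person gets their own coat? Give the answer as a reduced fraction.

Favorable outcomes: !8 = 14833.
Total outcomes: 8! = 40320.
Probability = 14833/40320 = 2119/5760.

2119/5760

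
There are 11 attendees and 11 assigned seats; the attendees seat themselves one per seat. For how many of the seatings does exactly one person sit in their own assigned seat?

14684571

Choose which one of the 11 is fixed: C(11,1) = 11.
The other 10 form a derangement: !10 = 1334961.
Total: 11 × 1334961 = 14684571.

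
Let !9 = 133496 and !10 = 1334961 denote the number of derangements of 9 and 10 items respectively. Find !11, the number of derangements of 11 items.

!11 = (11-1)·(!10 + !9) = 10·(1334961 + 133496) = 10·1468457 = 14684570.

14684570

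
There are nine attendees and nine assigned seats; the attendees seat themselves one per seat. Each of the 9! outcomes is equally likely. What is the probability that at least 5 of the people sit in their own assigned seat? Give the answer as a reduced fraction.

1339/362880

Favorable outcomes: Σ_{i≥5} C(9,i)·!(9-i) = 126·9 + 84·2 + 36·1 + 9·0 + 1·1 = 1339.
Total outcomes: 9! = 362880.
Probability = 1339/362880 = 1339/362880.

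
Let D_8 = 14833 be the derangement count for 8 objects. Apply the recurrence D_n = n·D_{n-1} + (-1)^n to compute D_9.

D_9 = 9·14833 - 1 = 133496.

133496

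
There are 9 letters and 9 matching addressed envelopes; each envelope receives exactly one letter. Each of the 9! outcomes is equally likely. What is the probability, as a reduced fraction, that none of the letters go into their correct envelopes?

16687/45360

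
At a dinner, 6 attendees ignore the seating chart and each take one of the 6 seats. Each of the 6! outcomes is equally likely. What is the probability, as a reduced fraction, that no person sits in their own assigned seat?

53/144

Favorable outcomes: !6 = 265.
Total outcomes: 6! = 720.
Probability = 265/720 = 53/144.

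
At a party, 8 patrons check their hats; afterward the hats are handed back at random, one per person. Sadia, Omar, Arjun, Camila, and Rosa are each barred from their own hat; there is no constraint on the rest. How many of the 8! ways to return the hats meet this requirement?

Let A_j be the event that the j-th constrained one is fixed. By inclusion-exclusion over the 5 events:
Σ_{j=0}^{5} (-1)^j C(5,j)(8-j)!
= C(5,0)·8! - C(5,1)·7! + C(5,2)·6! - C(5,3)·5! + C(5,4)·4! - C(5,5)·3!
= 40320 - 25200 + 7200 - 1200 + 120 - 6
= 21234

21234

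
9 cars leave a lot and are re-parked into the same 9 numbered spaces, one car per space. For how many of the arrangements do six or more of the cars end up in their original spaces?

# with exactly i fixed is C(9,i)·!(9-i); sum over i=6..9:
  i=6: C(9,6)·!3 = 84·2 = 168
  i=7: C(9,7)·!2 = 36·1 = 36
  i=8: C(9,8)·!1 = 9·0 = 0
  i=9: C(9,9)·!0 = 1·1 = 1
Total = 205.

205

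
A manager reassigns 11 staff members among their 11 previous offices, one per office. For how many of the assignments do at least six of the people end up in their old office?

# with exactly i fixed is C(11,i)·!(11-i); sum over i=6..11:
  i=6: C(11,6)·!5 = 462·44 = 20328
  i=7: C(11,7)·!4 = 330·9 = 2970
  i=8: C(11,8)·!3 = 165·2 = 330
  i=9: C(11,9)·!2 = 55·1 = 55
  i=10: C(11,10)·!1 = 11·0 = 0
  i=11: C(11,11)·!0 = 1·1 = 1
Total = 23684.

23684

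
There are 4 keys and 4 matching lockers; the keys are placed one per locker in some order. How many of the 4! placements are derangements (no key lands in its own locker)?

9

!4 = 4! · Σ_{k=0}^{4} (-1)^k/k!
= 4! - 4!/1! + 4!/2! - 4!/3! + 4!/4!
= 24 - 24 + 12 - 4 + 1
= 9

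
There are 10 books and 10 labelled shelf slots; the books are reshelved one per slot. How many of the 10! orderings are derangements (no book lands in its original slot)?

1334961

By inclusion-exclusion, !10 = Σ (-1)^k · 10!/k! for k=0..10
= 10! - 10!/1! + 10!/2! - 10!/3! + 10!/4! - 10!/5! + 10!/6! - 10!/7! + 10!/8! - 10!/9! + 10!/10!
= 3628800 - 3628800 + 1814400 - 604800 + 151200 - 30240 + 5040 - 720 + 90 - 10 + 1
= 1334961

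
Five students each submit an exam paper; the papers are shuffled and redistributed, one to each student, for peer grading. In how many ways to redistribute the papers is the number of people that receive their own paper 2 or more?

Sum C(5,i)·!(5-i) for i = 2..5:
  i=2: C(5,2)·!3 = 10·2 = 20
  i=3: C(5,3)·!2 = 10·1 = 10
  i=4: C(5,4)·!1 = 5·0 = 0
  i=5: C(5,5)·!0 = 1·1 = 1
Total = 31.

31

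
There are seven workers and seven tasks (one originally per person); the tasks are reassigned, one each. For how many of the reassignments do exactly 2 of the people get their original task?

924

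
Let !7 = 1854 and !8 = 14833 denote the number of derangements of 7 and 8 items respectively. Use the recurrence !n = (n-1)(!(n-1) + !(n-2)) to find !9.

133496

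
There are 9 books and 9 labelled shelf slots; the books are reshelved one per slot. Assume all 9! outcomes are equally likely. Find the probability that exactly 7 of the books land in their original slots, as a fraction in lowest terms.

Favorable outcomes: C(9,7)·!2 = 36·1 = 36.
Total outcomes: 9! = 362880.
Probability = 36/362880 = 1/10080.

1/10080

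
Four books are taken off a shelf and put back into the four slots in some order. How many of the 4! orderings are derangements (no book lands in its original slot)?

!4 is the nearest integer to 4!/e.
4! = 24, and 24/e ≈ 8.83, so !4 = 9.

9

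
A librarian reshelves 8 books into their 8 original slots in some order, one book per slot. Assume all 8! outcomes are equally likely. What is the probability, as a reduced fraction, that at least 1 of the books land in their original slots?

Favorable outcomes: Σ_{i≥1} C(8,i)·!(8-i) = 8·1854 + 28·265 + 56·44 + 70·9 + 56·2 + 28·1 + 8·0 + 1·1 = 25487.
Total outcomes: 8! = 40320.
Probability = 25487/40320 = 3641/5760.

3641/5760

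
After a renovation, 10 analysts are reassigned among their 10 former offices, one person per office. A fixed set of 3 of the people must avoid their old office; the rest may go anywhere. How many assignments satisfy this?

Inclusion-exclusion on the 3 forbidden self-matches:
Σ_{j=0}^{3} (-1)^j C(3,j)(10-j)!
= C(3,0)·10! - C(3,1)·9! + C(3,2)·8! - C(3,3)·7!
= 3628800 - 1088640 + 120960 - 5040
= 2656080

2656080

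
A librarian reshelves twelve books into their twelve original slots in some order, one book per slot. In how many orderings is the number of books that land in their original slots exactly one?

Pick the single fixed position: C(12,1) = 12 ways.
The remaining 11 must be deranged: !11 = 14684570.
Total: 12 × 14684570 = 176214840.

176214840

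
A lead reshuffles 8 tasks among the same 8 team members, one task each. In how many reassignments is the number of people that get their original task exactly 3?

2464

Pick the 3 fixed positions: C(8,3) = 56 ways.
The remaining 5 must be deranged: !5 = 44.
Total: 56 × 44 = 2464.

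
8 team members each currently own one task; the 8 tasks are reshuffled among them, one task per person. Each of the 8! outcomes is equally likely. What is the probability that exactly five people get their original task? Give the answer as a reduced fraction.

1/360

Favorable outcomes: C(8,5)·!3 = 56·2 = 112.
Total outcomes: 8! = 40320.
Probability = 112/40320 = 1/360.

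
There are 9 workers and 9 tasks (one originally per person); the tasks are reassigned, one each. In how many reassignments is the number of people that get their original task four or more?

6883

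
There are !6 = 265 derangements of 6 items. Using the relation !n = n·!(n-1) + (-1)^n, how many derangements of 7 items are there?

1854

!7 = 7·265 - 1 = 1854.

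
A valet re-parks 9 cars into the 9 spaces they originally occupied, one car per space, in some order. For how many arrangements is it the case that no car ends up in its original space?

133496

!9 is the nearest integer to 9!/e.
9! = 362880, and 362880/e ≈ 133496.09, so !9 = 133496.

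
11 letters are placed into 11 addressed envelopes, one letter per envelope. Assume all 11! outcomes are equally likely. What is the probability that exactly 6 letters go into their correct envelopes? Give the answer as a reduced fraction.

11/21600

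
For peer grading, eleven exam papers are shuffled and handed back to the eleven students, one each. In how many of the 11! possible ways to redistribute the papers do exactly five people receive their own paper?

122430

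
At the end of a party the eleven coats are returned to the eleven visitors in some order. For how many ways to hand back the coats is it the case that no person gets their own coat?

14684570

The subfactorial !11 = [11!/e] (nearest integer).
11! = 39916800, and 39916800/e ≈ 14684570.08, so !11 = 14684570.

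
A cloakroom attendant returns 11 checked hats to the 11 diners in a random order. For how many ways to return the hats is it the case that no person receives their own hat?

14684570

The number of derangements of 11 is !11 = Σ_{k=0}^{11} (-1)^k·11!/k!
= 11! - 11!/1! + 11!/2! - 11!/3! + 11!/4! - 11!/5! + 11!/6! - 11!/7! + 11!/8! - 11!/9! + 11!/10! - 11!/11!
= 39916800 - 39916800 + 19958400 - 6652800 + 1663200 - 332640 + 55440 - 7920 + 990 - 110 + 11 - 1
= 14684570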